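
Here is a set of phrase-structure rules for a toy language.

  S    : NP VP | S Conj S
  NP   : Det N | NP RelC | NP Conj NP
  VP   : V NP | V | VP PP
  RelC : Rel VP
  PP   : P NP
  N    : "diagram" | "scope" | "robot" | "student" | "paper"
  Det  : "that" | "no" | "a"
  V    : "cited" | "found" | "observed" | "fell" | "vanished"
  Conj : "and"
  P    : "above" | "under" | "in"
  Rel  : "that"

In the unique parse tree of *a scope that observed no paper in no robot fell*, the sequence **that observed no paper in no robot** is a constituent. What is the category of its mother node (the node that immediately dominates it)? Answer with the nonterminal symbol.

NP

[S [NP [NP [Det a] [N scope]] [RelC [Rel that] [VP [VP [V observed] [NP [Det no] [N paper]]] [PP [P in] [NP [Det no] [N robot]]]]]] [VP [V fell]]]
The span 'that observed no paper in no robot' is the RelC node built by RelC → Rel VP.
Its mother is the NP built by NP → NP RelC.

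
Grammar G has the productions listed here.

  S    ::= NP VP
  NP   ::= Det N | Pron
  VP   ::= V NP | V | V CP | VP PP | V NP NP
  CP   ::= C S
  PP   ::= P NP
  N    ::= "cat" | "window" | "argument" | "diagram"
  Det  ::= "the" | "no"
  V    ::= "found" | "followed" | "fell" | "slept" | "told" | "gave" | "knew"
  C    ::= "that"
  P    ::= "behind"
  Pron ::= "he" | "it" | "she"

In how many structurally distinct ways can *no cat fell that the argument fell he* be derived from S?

[S [NP [Det no] [N cat]] [VP [V fell] [CP [C that] [S [NP [Det the] [N argument]] [VP [V fell] [NP [Pron he]]]]]]]
No rule offers an alternative attachment or grouping for any span, so this is the only derivation.

1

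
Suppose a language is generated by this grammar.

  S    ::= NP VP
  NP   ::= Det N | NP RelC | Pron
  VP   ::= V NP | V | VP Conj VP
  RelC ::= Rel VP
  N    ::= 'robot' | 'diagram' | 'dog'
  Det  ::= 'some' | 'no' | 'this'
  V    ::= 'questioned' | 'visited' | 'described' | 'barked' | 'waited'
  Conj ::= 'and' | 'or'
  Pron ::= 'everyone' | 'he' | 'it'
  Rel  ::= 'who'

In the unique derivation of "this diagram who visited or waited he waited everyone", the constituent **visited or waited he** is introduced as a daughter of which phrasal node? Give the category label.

RelC

S
  NP
    NP
      Det: this
      N: diagram
    RelC
      Rel: who
      VP
        VP
          V: visited
        Conj: or
        VP
          V: waited
          NP
            Pron: he
  VP
    V: waited
    NP
      Pron: everyone
The span 'visited or waited he' is the VP node built by VP → VP Conj VP.
Its mother is the RelC built by RelC → Rel VP.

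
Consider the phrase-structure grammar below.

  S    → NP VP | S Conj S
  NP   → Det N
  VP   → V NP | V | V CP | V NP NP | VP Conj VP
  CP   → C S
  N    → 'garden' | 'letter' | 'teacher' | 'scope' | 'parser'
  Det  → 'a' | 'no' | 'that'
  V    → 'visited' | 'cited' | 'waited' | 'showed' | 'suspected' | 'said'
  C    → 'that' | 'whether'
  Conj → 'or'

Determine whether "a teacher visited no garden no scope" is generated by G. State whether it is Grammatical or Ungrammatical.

S
  NP
    Det: a
    N: teacher
  VP
    V: visited
    NP
      Det: no
      N: garden
    NP
      Det: no
      N: scope
Every word is introduced by a lexical rule and the phrasal rules combine the resulting categories into a single S.

Grammatical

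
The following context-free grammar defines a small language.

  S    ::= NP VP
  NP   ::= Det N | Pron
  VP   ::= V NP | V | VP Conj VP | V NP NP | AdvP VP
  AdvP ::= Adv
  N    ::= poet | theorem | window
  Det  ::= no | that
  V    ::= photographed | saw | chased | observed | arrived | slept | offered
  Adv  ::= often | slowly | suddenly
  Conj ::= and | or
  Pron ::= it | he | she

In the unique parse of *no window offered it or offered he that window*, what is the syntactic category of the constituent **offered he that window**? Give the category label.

VP

S
  NP
    Det: no
    N: window
  VP
    VP
      V: offered
      NP
        Pron: it
    Conj: or
    VP
      V: offered
      NP
        Pron: he
      NP
        Det: that
        N: window
The span 'offered he that window' is the VP node built by VP → V NP NP.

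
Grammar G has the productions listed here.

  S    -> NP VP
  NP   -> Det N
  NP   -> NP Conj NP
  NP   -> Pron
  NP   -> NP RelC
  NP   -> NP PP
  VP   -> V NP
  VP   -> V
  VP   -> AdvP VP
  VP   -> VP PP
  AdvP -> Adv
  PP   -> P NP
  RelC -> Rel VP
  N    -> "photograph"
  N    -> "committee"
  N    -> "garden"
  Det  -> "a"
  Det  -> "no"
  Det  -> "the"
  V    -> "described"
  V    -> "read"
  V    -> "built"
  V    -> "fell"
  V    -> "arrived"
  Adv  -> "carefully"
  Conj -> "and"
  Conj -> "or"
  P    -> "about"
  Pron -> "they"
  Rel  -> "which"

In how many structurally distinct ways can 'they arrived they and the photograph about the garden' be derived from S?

3

Two of the 3 distinct bracketings:
[S [NP [Pron they]] [VP [V arrived] [NP [NP [Pron they]] [Conj and] [NP [NP [Det the] [N photograph]] [PP [P about] [NP [Det the] [N garden]]]]]]]
[S [NP [Pron they]] [VP [V arrived] [NP [NP [NP [Pron they]] [Conj and] [NP [Det the] [N photograph]]] [PP [P about] [NP [Det the] [N garden]]]]]]
The trees differ in how a recursive rule is bracketed over the same span.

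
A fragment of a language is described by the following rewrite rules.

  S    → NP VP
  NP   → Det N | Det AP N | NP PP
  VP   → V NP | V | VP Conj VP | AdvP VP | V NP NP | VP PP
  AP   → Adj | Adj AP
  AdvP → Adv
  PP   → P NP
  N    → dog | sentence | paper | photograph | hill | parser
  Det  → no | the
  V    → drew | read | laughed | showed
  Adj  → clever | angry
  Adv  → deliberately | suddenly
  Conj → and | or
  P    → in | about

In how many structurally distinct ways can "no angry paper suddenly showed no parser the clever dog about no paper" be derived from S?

3

Two of the 3 distinct bracketings:
[S [NP [Det no] [AP [Adj angry]] [N paper]] [VP [AdvP [Adv suddenly]] [VP [V showed] [NP [Det no] [N parser]] [NP [NP [Det the] [AP [Adj clever]] [N dog]] [PP [P about] [NP [Det no] [N paper]]]]]]]
[S [NP [Det no] [AP [Adj angry]] [N paper]] [VP [AdvP [Adv suddenly]] [VP [VP [V showed] [NP [Det no] [N parser]] [NP [Det the] [AP [Adj clever]] [N dog]]] [PP [P about] [NP [Det no] [N paper]]]]]]
The difference turns on whether NP → NP PP is used at the relevant span, versus an alternative expansion of NP.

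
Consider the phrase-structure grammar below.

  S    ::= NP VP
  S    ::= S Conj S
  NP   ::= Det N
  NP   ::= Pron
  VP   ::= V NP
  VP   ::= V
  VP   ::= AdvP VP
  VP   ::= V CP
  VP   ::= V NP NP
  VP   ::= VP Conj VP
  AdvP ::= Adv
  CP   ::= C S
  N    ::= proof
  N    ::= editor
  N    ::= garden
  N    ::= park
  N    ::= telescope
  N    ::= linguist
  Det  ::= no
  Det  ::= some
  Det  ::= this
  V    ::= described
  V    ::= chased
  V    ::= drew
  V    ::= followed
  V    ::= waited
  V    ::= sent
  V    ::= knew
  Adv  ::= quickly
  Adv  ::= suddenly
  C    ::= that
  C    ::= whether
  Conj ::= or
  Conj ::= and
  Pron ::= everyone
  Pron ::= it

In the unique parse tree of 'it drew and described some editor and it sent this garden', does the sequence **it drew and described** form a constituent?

No

[S [S [NP [Pron it]] [VP [VP [V drew]] [Conj and] [VP [V described] [NP [Det some] [N editor]]]]] [Conj and] [S [NP [Pron it]] [VP [V sent] [NP [Det this] [N garden]]]]]
The smallest constituent containing 'it drew and described' is the S spanning 'it drew and described some editor'; no single node in the tree dominates exactly the given words.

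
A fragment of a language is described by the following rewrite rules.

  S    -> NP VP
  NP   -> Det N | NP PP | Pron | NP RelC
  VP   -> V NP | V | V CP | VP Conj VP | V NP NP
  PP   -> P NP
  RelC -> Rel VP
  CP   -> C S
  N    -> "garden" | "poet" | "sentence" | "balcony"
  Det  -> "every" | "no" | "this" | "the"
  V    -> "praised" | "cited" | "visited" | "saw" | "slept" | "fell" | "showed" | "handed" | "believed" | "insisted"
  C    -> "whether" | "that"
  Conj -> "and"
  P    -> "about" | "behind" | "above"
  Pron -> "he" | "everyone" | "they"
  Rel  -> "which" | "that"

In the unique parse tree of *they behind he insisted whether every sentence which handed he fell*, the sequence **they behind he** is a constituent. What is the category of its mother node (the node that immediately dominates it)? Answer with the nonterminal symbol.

S

S
  NP
    NP
      Pron: they
    PP
      P: behind
      NP
        Pron: he
  VP
    V: insisted
    CP
      C: whether
      S
        NP
          NP
            Det: every
            N: sentence
          RelC
            Rel: which
            VP
              V: handed
              NP
                Pron: he
        VP
          V: fell
The span 'they behind he' is the NP node built by NP → NP PP.
Its mother is the S built by S → NP VP.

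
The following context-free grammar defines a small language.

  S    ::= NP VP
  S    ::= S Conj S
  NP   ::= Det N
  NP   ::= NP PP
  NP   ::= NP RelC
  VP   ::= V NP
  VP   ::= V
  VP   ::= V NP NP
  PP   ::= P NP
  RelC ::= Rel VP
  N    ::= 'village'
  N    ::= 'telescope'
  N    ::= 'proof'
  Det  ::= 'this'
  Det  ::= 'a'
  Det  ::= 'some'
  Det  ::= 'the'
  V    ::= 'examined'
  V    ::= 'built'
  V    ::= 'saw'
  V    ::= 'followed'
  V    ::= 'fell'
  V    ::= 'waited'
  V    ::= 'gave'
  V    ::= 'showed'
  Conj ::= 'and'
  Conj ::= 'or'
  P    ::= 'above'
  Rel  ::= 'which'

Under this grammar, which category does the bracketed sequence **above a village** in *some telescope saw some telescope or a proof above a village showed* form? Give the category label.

S
  S
    NP
      Det: some
      N: telescope
    VP
      V: saw
      NP
        Det: some
        N: telescope
  Conj: or
  S
    NP
      NP
        Det: a
        N: proof
      PP
        P: above
        NP
          Det: a
          N: village
    VP
      V: showed
The span 'above a village' is the PP node built by PP → P NP.

PP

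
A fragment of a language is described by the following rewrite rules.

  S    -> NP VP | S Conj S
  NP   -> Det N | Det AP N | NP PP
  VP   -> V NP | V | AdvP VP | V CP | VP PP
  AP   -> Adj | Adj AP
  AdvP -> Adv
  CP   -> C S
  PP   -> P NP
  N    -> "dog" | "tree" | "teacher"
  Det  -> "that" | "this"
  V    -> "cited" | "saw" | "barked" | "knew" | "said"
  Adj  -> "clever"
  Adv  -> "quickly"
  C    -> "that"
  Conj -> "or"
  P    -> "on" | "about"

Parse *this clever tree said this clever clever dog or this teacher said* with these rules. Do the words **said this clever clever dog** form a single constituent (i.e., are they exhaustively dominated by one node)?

Yes

[S [S [NP [Det this] [AP [Adj clever]] [N tree]] [VP [V said] [NP [Det this] [AP [Adj clever] [AP [Adj clever]]] [N dog]]]] [Conj or] [S [NP [Det this] [N teacher]] [VP [V said]]]]
The words 'said this clever clever dog' are exhaustively dominated by a single VP node (built by VP → V NP), so they form a constituent.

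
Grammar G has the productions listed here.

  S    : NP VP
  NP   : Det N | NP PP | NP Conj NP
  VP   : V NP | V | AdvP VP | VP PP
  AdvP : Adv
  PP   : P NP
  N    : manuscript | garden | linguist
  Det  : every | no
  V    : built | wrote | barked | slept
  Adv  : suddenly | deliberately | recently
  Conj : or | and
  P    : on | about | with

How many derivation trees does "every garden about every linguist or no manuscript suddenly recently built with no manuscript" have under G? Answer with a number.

6

Two of the 6 distinct bracketings:
[S [NP [NP [Det every] [N garden]] [PP [P about] [NP [NP [Det every] [N linguist]] [Conj or] [NP [Det no] [N manuscript]]]]] [VP [AdvP [Adv suddenly]] [VP [AdvP [Adv recently]] [VP [VP [V built]] [PP [P with] [NP [Det no] [N manuscript]]]]]]]
[S [NP [NP [Det every] [N garden]] [PP [P about] [NP [NP [Det every] [N linguist]] [Conj or] [NP [Det no] [N manuscript]]]]] [VP [AdvP [Adv suddenly]] [VP [VP [AdvP [Adv recently]] [VP [V built]]] [PP [P with] [NP [Det no] [N manuscript]]]]]]
The trees differ in how a recursive rule is bracketed over the same span.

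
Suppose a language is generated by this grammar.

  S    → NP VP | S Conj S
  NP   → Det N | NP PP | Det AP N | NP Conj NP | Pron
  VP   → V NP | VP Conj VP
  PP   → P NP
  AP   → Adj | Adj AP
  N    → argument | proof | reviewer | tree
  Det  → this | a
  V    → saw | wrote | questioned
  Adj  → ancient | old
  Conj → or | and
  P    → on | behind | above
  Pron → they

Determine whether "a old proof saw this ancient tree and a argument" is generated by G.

Grammatical

S
  NP
    Det: a
    AP
      Adj: old
    N: proof
  VP
    V: saw
    NP
      NP
        Det: this
        AP
          Adj: ancient
        N: tree
      Conj: and
      NP
        Det: a
        N: argument
The bracketing above is licensed at every node by one of the given productions, with S at the root.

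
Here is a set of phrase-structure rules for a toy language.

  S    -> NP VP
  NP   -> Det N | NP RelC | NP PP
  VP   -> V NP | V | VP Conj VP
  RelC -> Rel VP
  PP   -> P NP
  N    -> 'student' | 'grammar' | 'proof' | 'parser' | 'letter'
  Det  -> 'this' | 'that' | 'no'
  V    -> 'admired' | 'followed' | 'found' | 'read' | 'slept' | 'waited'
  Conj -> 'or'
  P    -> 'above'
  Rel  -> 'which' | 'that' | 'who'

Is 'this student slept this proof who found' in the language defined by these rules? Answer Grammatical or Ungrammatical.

Grammatical

S
  NP
    Det: this
    N: student
  VP
    V: slept
    NP
      NP
        Det: this
        N: proof
      RelC
        Rel: who
        VP
          V: found
Every word is introduced by a lexical rule and the phrasal rules combine the resulting categories into a single S.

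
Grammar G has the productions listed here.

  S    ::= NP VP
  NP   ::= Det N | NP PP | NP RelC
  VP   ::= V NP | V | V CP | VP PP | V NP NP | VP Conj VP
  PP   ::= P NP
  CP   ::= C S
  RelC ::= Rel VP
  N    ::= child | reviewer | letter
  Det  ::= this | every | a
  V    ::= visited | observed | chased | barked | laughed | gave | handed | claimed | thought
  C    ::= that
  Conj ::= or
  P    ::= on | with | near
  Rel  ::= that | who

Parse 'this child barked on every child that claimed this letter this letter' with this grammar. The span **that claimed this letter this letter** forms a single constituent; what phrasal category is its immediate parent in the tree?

S
  NP
    Det: this
    N: child
  VP
    VP
      V: barked
    PP
      P: on
      NP
        NP
          Det: every
          N: child
        RelC
          Rel: that
          VP
            V: claimed
            NP
              Det: this
              N: letter
            NP
              Det: this
              N: letter
The span 'that claimed this letter this letter' is the RelC node built by RelC → Rel VP.
Its mother is the NP built by NP → NP RelC.

NP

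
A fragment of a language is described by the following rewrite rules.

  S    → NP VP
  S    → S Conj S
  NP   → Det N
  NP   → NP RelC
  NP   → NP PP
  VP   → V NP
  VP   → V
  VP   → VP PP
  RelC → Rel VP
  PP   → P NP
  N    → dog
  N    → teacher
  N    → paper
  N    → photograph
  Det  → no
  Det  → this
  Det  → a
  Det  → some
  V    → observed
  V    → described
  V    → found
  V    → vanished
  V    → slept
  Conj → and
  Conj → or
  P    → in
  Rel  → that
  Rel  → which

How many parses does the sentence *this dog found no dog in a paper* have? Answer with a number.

The two bracketings:
[S [NP [Det this] [N dog]] [VP [V found] [NP [NP [Det no] [N dog]] [PP [P in] [NP [Det a] [N paper]]]]]]
[S [NP [Det this] [N dog]] [VP [VP [V found] [NP [Det no] [N dog]]] [PP [P in] [NP [Det a] [N paper]]]]]
The difference turns on whether NP → NP PP is used at the relevant span, versus an alternative expansion of NP.

2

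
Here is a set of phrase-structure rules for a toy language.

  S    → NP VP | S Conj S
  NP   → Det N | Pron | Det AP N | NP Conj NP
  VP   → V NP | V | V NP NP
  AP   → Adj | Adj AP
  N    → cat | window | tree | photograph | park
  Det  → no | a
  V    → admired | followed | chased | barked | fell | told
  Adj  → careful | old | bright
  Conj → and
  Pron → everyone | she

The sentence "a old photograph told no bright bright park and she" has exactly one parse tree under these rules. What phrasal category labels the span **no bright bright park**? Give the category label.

[S [NP [Det a] [AP [Adj old]] [N photograph]] [VP [V told] [NP [NP [Det no] [AP [Adj bright] [AP [Adj bright]]] [N park]] [Conj and] [NP [Pron she]]]]]
The span 'no bright bright park' is the NP node built by NP → Det AP N.

NP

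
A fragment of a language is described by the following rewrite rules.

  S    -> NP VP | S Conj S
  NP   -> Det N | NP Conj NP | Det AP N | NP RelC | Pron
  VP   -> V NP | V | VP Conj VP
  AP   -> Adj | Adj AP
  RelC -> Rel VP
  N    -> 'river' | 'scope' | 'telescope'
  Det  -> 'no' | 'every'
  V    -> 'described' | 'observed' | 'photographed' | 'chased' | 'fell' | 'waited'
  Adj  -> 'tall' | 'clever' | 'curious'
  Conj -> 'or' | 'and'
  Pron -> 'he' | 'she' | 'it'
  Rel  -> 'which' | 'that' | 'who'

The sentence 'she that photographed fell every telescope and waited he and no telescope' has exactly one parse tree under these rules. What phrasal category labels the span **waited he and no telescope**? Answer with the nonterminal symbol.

VP

S
  NP
    NP
      Pron: she
    RelC
      Rel: that
      VP
        V: photographed
  VP
    VP
      V: fell
      NP
        Det: every
        N: telescope
    Conj: and
    VP
      V: waited
      NP
        NP
          Pron: he
        Conj: and
        NP
          Det: no
          N: telescope
The span 'waited he and no telescope' is the VP node built by VP → V NP.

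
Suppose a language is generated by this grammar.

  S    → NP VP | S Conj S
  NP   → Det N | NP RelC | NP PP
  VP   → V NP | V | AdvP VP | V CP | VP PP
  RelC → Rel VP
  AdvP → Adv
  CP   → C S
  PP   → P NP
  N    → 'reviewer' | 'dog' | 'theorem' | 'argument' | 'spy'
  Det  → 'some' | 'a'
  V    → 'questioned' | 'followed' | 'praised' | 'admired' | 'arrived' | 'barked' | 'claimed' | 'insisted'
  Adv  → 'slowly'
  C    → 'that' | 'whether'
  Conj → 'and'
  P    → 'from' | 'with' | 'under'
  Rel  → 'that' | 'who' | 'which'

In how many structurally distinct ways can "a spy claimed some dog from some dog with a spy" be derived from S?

5

Two of the 5 distinct bracketings:
[S [NP [Det a] [N spy]] [VP [V claimed] [NP [NP [Det some] [N dog]] [PP [P from] [NP [NP [Det some] [N dog]] [PP [P with] [NP [Det a] [N spy]]]]]]]]
[S [NP [Det a] [N spy]] [VP [V claimed] [NP [NP [NP [Det some] [N dog]] [PP [P from] [NP [Det some] [N dog]]]] [PP [P with] [NP [Det a] [N spy]]]]]]
The trees differ in how a recursive rule is bracketed over the same span.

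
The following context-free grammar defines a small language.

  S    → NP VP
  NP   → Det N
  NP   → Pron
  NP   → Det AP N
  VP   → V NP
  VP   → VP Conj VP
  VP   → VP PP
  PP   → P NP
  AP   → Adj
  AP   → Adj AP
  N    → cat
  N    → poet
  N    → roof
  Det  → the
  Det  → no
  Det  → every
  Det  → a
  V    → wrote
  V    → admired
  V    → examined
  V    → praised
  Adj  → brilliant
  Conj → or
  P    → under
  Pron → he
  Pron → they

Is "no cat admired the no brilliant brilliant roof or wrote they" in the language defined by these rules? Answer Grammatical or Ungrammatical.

A Det word can never sit immediately before a Det word in any string this grammar generates, so the substring 'the no' rules out a derivation.

Ungrammatical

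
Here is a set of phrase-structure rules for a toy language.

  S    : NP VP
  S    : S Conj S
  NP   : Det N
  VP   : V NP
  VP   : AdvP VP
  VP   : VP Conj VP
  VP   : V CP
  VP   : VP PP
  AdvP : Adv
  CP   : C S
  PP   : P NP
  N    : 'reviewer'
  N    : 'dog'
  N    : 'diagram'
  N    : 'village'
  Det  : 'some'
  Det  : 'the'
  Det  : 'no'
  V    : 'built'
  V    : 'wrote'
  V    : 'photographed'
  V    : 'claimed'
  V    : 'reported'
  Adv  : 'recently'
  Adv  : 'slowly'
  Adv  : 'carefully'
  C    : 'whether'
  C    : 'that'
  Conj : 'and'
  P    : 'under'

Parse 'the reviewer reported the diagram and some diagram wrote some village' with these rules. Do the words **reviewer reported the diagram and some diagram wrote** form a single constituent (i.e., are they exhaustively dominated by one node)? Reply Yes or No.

No

[S [S [NP [Det the] [N reviewer]] [VP [V reported] [NP [Det the] [N diagram]]]] [Conj and] [S [NP [Det some] [N diagram]] [VP [V wrote] [NP [Det some] [N village]]]]]
The smallest constituent containing 'reviewer reported the diagram and some diagram wrote' is the S spanning 'the reviewer reported the diagram and some diagram wrote some village'; no single node in the tree dominates exactly the given words.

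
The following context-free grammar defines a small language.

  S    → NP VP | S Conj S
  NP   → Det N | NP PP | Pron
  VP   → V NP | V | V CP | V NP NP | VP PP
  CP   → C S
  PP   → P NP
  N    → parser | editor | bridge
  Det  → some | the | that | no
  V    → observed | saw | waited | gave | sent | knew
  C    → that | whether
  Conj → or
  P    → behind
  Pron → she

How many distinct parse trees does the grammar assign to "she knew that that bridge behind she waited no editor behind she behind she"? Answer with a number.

9

Two of the 9 distinct bracketings:
[S [NP [Pron she]] [VP [V knew] [CP [C that] [S [NP [NP [Det that] [N bridge]] [PP [P behind] [NP [Pron she]]]] [VP [V waited] [NP [NP [Det no] [N editor]] [PP [P behind] [NP [NP [Pron she]] [PP [P behind] [NP [Pron she]]]]]]]]]]]
[S [NP [Pron she]] [VP [V knew] [CP [C that] [S [NP [NP [Det that] [N bridge]] [PP [P behind] [NP [Pron she]]]] [VP [V waited] [NP [NP [NP [Det no] [N editor]] [PP [P behind] [NP [Pron she]]]] [PP [P behind] [NP [Pron she]]]]]]]]]
The trees differ in how a recursive rule is bracketed over the same span.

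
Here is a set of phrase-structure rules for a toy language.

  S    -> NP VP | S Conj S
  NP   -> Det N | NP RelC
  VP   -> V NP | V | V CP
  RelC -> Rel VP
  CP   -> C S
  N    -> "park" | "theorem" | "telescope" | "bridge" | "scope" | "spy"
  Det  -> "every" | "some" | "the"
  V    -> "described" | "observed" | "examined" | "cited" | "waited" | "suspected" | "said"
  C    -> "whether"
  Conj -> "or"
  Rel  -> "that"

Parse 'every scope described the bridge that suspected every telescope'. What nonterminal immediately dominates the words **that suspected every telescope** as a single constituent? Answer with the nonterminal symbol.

S
  NP
    Det: every
    N: scope
  VP
    V: described
    NP
      NP
        Det: the
        N: bridge
      RelC
        Rel: that
        VP
          V: suspected
          NP
            Det: every
            N: telescope
The span 'that suspected every telescope' is the RelC node built by RelC → Rel VP.

RelC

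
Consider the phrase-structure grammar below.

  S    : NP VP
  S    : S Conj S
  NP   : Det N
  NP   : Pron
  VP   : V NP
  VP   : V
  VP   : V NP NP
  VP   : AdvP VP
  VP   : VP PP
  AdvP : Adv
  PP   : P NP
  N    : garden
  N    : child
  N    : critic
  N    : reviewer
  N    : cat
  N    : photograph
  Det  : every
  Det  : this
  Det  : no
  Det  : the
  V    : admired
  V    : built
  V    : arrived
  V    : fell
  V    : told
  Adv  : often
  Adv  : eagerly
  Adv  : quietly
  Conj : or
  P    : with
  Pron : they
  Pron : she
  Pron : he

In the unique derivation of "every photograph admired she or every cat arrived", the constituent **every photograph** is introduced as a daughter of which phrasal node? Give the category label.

[S [S [NP [Det every] [N photograph]] [VP [V admired] [NP [Pron she]]]] [Conj or] [S [NP [Det every] [N cat]] [VP [V arrived]]]]
The span 'every photograph' is the NP node built by NP → Det N.
Its mother is the S built by S → NP VP.

S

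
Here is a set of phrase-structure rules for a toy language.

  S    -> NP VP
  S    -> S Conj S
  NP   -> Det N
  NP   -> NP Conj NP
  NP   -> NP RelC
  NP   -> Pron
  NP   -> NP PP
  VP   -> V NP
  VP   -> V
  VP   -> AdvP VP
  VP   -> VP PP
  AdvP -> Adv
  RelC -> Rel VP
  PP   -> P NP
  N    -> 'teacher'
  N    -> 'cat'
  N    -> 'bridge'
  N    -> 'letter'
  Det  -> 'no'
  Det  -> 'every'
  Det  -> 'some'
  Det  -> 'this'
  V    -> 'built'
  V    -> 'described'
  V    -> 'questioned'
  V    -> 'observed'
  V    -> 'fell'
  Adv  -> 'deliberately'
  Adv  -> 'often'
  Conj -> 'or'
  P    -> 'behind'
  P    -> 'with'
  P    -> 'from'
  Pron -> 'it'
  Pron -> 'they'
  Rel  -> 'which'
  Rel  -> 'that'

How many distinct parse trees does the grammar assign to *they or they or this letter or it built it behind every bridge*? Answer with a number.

Two of the 10 distinct bracketings:
[S [NP [NP [Pron they]] [Conj or] [NP [NP [Pron they]] [Conj or] [NP [NP [Det this] [N letter]] [Conj or] [NP [Pron it]]]]] [VP [V built] [NP [NP [Pron it]] [PP [P behind] [NP [Det every] [N bridge]]]]]]
[S [NP [NP [Pron they]] [Conj or] [NP [NP [Pron they]] [Conj or] [NP [NP [Det this] [N letter]] [Conj or] [NP [Pron it]]]]] [VP [VP [V built] [NP [Pron it]]] [PP [P behind] [NP [Det every] [N bridge]]]]]
The difference turns on whether NP → NP PP is used at the relevant span, versus an alternative expansion of NP.

10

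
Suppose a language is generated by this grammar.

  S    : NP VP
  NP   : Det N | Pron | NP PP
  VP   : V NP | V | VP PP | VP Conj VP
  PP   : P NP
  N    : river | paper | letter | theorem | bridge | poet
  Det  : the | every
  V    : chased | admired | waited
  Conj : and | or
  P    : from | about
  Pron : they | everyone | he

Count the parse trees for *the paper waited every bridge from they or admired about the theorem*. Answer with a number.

4

Two of the 4 distinct bracketings:
[S [NP [Det the] [N paper]] [VP [VP [VP [V waited] [NP [NP [Det every] [N bridge]] [PP [P from] [NP [Pron they]]]]] [Conj or] [VP [V admired]]] [PP [P about] [NP [Det the] [N theorem]]]]]
[S [NP [Det the] [N paper]] [VP [VP [VP [VP [V waited] [NP [Det every] [N bridge]]] [PP [P from] [NP [Pron they]]]] [Conj or] [VP [V admired]]] [PP [P about] [NP [Det the] [N theorem]]]]]
The difference turns on whether NP → NP PP is used at the relevant span, versus an alternative expansion of NP.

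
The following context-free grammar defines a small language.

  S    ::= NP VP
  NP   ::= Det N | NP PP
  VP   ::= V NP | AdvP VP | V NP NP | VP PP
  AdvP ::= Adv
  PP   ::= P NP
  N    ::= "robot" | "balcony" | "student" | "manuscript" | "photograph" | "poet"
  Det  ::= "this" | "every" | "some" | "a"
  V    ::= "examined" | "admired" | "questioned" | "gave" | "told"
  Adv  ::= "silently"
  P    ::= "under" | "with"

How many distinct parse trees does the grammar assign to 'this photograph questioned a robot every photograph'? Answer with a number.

[S [NP [Det this] [N photograph]] [VP [V questioned] [NP [Det a] [N robot]] [NP [Det every] [N photograph]]]]
No rule offers an alternative attachment or grouping for any span, so this is the only derivation.

1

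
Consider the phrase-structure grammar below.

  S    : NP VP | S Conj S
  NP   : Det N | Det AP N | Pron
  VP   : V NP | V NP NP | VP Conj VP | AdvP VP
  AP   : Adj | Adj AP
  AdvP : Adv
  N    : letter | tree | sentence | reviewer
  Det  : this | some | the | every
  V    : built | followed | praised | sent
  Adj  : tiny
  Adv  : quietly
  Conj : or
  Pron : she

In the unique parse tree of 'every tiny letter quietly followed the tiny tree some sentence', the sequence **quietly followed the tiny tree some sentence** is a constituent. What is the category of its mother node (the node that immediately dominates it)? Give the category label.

[S [NP [Det every] [AP [Adj tiny]] [N letter]] [VP [AdvP [Adv quietly]] [VP [V followed] [NP [Det the] [AP [Adj tiny]] [N tree]] [NP [Det some] [N sentence]]]]]
The span 'quietly followed the tiny tree some sentence' is the VP node built by VP → AdvP VP.
Its mother is the S built by S → NP VP.

S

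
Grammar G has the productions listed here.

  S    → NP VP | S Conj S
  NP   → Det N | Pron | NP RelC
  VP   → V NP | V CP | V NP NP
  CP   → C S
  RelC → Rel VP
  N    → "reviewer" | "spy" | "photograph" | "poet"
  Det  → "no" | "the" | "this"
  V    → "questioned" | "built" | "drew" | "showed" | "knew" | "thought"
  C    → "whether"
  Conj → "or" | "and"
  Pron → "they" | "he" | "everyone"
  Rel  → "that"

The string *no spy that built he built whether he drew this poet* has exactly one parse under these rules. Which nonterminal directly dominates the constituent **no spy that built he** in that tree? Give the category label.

S
  NP
    NP
      Det: no
      N: spy
    RelC
      Rel: that
      VP
        V: built
        NP
          Pron: he
  VP
    V: built
    CP
      C: whether
      S
        NP
          Pron: he
        VP
          V: drew
          NP
            Det: this
            N: poet
The span 'no spy that built he' is the NP node built by NP → NP RelC.
Its mother is the S built by S → NP VP.

S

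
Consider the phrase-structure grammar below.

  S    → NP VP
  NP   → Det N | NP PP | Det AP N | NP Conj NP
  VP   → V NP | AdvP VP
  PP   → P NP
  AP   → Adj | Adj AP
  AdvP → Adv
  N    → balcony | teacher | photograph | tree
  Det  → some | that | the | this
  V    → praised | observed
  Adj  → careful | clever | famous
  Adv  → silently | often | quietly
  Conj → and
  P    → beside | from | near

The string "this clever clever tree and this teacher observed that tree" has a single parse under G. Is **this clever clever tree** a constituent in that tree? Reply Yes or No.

Yes

[S [NP [NP [Det this] [AP [Adj clever] [AP [Adj clever]]] [N tree]] [Conj and] [NP [Det this] [N teacher]]] [VP [V observed] [NP [Det that] [N tree]]]]
The words 'this clever clever tree' are exhaustively dominated by a single NP node (built by NP → Det AP N), so they form a constituent.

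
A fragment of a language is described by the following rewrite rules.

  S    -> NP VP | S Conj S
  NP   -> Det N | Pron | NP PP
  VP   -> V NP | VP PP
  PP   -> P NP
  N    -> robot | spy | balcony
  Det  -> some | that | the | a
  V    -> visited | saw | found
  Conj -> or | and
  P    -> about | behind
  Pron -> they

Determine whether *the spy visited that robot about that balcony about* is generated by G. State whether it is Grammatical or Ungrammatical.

For S → NP VP, the only prefix that parses as NP is 'the spy', but the remainder 'visited that robot about that balcony about' is not a VP under these rules. The alternative S rule S → S Conj S likewise has no satisfying split.

Ungrammatical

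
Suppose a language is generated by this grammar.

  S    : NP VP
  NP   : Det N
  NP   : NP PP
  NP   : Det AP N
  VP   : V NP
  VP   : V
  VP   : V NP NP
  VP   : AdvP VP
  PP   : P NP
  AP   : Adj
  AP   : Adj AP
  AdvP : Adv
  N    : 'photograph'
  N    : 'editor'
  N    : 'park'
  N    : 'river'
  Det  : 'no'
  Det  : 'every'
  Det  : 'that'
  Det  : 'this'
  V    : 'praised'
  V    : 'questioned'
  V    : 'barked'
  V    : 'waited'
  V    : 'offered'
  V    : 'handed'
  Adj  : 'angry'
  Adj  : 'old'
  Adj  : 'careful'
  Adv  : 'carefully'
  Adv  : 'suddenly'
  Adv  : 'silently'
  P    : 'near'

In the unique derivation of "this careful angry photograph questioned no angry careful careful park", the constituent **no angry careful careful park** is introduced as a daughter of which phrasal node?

VP

S
  NP
    Det: this
    AP
      Adj: careful
      AP
        Adj: angry
    N: photograph
  VP
    V: questioned
    NP
      Det: no
      AP
        Adj: angry
        AP
          Adj: careful
          AP
            Adj: careful
      N: park
The span 'no angry careful careful park' is the NP node built by NP → Det AP N.
Its mother is the VP built by VP → V NP.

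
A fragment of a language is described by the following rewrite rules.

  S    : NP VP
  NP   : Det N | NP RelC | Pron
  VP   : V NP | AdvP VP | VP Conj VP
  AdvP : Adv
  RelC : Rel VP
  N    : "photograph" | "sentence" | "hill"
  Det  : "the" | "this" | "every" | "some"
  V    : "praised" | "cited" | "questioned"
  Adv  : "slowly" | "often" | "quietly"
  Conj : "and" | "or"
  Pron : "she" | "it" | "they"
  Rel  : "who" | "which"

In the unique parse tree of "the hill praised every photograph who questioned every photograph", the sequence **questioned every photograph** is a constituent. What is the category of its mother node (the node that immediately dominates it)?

[S [NP [Det the] [N hill]] [VP [V praised] [NP [NP [Det every] [N photograph]] [RelC [Rel who] [VP [V questioned] [NP [Det every] [N photograph]]]]]]]
The span 'questioned every photograph' is the VP node built by VP → V NP.
Its mother is the RelC built by RelC → Rel VP.

RelC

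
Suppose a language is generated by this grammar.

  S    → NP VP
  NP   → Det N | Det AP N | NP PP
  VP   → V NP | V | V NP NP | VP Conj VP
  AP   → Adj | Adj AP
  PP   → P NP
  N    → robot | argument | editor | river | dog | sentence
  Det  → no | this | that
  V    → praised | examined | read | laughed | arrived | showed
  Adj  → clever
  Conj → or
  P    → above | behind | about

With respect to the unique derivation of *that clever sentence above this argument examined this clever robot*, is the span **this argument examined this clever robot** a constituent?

No

[S [NP [NP [Det that] [AP [Adj clever]] [N sentence]] [PP [P above] [NP [Det this] [N argument]]]] [VP [V examined] [NP [Det this] [AP [Adj clever]] [N robot]]]]
The smallest constituent containing 'this argument examined this clever robot' is the S spanning 'that clever sentence above this argument examined this clever robot'; no single node in the tree dominates exactly the given words.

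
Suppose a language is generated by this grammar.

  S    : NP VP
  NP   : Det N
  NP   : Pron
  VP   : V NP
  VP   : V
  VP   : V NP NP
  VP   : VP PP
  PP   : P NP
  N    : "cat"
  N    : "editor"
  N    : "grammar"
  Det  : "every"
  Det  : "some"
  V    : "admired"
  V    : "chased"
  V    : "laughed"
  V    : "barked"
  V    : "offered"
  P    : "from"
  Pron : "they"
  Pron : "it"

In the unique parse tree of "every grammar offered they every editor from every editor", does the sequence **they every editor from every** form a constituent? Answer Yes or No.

[S [NP [Det every] [N grammar]] [VP [VP [V offered] [NP [Pron they]] [NP [Det every] [N editor]]] [PP [P from] [NP [Det every] [N editor]]]]]
The smallest constituent containing 'they every editor from every' is the VP spanning 'offered they every editor from every editor'; no single node in the tree dominates exactly the given words.

No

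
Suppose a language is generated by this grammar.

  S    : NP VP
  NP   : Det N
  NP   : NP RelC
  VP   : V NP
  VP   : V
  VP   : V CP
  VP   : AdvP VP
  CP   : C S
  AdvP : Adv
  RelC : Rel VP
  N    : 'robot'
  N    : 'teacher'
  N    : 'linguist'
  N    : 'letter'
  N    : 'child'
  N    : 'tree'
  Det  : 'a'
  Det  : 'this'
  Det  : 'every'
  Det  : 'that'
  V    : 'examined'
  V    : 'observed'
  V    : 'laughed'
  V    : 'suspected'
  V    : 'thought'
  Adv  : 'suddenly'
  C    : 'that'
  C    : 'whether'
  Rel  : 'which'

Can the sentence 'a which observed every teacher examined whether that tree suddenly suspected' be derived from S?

A Det word can never sit immediately before a Rel word in any string this grammar generates, so the substring 'a which' rules out a derivation.

Ungrammatical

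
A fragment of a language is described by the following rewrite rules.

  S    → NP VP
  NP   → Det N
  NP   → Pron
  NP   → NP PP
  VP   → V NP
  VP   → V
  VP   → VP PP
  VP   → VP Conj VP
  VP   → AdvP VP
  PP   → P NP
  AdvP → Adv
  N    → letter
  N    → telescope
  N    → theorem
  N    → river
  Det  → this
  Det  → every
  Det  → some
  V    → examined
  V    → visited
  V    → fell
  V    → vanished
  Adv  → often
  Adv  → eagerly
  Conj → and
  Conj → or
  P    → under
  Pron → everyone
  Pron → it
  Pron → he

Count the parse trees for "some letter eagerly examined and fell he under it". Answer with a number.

Two of the 7 distinct bracketings:
[S [NP [Det some] [N letter]] [VP [VP [VP [AdvP [Adv eagerly]] [VP [V examined]]] [Conj and] [VP [V fell] [NP [Pron he]]]] [PP [P under] [NP [Pron it]]]]]
[S [NP [Det some] [N letter]] [VP [VP [AdvP [Adv eagerly]] [VP [VP [V examined]] [Conj and] [VP [V fell] [NP [Pron he]]]]] [PP [P under] [NP [Pron it]]]]]
The trees differ in how a recursive rule is bracketed over the same span.

7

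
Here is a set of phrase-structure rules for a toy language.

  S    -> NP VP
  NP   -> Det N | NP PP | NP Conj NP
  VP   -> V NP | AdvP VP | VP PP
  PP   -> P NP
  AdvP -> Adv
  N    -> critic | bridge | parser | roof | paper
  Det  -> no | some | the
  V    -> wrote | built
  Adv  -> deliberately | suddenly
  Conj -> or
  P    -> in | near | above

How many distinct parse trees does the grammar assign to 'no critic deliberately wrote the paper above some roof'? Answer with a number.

Two of the 3 distinct bracketings:
[S [NP [Det no] [N critic]] [VP [AdvP [Adv deliberately]] [VP [V wrote] [NP [NP [Det the] [N paper]] [PP [P above] [NP [Det some] [N roof]]]]]]]
[S [NP [Det no] [N critic]] [VP [AdvP [Adv deliberately]] [VP [VP [V wrote] [NP [Det the] [N paper]]] [PP [P above] [NP [Det some] [N roof]]]]]]
The difference turns on whether NP → NP PP is used at the relevant span, versus an alternative expansion of NP.

3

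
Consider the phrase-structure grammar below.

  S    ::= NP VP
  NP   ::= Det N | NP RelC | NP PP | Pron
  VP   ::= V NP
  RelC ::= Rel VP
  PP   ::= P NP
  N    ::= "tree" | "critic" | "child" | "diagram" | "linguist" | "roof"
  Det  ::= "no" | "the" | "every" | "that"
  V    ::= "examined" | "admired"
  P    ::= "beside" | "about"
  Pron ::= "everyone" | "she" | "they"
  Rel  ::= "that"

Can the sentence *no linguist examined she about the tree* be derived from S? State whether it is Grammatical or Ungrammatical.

Grammatical

[S [NP [Det no] [N linguist]] [VP [V examined] [NP [NP [Pron she]] [PP [P about] [NP [Det the] [N tree]]]]]]
Every word is introduced by a lexical rule and the phrasal rules combine the resulting categories into a single S.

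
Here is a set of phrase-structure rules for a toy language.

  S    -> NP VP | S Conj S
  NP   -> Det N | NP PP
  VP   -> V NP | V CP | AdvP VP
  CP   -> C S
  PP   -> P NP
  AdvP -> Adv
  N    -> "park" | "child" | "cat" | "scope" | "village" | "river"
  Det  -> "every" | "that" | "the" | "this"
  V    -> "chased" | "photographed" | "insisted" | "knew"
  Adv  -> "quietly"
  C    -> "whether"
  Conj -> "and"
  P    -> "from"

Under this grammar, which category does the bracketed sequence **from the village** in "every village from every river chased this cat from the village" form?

PP

S
  NP
    NP
      Det: every
      N: village
    PP
      P: from
      NP
        Det: every
        N: river
  VP
    V: chased
    NP
      NP
        Det: this
        N: cat
      PP
        P: from
        NP
          Det: the
          N: village
The span 'from the village' is the PP node built by PP → P NP.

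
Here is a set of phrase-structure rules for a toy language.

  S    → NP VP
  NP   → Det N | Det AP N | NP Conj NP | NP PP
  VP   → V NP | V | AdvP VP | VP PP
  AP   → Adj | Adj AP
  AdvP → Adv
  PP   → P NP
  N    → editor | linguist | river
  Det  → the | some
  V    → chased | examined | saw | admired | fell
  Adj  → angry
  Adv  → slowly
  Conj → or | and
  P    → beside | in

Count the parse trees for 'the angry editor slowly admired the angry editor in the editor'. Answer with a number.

3

Two of the 3 distinct bracketings:
[S [NP [Det the] [AP [Adj angry]] [N editor]] [VP [AdvP [Adv slowly]] [VP [V admired] [NP [NP [Det the] [AP [Adj angry]] [N editor]] [PP [P in] [NP [Det the] [N editor]]]]]]]
[S [NP [Det the] [AP [Adj angry]] [N editor]] [VP [AdvP [Adv slowly]] [VP [VP [V admired] [NP [Det the] [AP [Adj angry]] [N editor]]] [PP [P in] [NP [Det the] [N editor]]]]]]
The difference turns on whether NP → NP PP is used at the relevant span, versus an alternative expansion of NP.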